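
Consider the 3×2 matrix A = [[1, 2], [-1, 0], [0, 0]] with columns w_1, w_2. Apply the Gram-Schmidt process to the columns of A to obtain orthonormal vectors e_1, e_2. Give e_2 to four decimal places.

e_2 = (0.7071, 0.7071, 0.0000)

e_1 = w_1/‖w_1‖ = (1, -1, 0)/1.4142 = (0.7071, -0.7071, 0.0000).
r_{12} = e_1·w_2 = 1.4142.
u_2 = w_2 − 1.4142·e_1 = (1.0000, 1.0000, 0.0000).
‖u_2‖ = 1.4142, so e_2 = (0.7071, 0.7071, 0.0000).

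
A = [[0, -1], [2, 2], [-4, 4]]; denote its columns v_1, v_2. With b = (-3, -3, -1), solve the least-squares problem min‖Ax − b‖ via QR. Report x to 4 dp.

v_1 = (0, 2, -4); ‖v_1‖ = 4.4721, so e_1 = (0.0000, 0.4472, -0.8944).
e_1·v_2 = 0.0000·(-1) + 0.4472·2 + (-0.8944)·4 = -2.6833.
u_2 = v_2 + 2.6833·e_1 = (-1.0000, 3.2000, 1.6000).
‖u_2‖ = 3.7148, so e_2 = (-0.2692, 0.8614, 0.4307).
Qᵀb = (-0.4472, -2.2074).
Back-substitute: x_2 = -2.2074/3.7148 = -0.5942.
x_1 = (-0.4472 + 2.6833·(-0.5942))/4.4721 = -0.4565.

x = (-0.4565, -0.5942)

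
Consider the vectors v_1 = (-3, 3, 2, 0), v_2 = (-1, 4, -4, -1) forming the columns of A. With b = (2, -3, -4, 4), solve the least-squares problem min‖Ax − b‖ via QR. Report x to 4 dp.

v_1 = (-3, 3, 2, 0); ‖v_1‖ = 4.6904, so e_1 = (-0.6396, 0.6396, 0.4264, 0.0000).
e_1·v_2 = (-0.6396)·(-1) + 0.6396·4 + 0.4264·(-4) + 0.0000·(-1) = 1.4924.
u_2 = v_2 − 1.4924·e_1 = (-0.0455, 3.0455, -4.6364, -1.0000).
‖u_2‖ = 5.6367, so e_2 = (-0.0081, 0.5403, -0.8225, -0.1774).
Qᵀb = (-4.9036, 0.9435).
Back-substitute: x_2 = 0.9435/5.6367 = 0.1674.
x_1 = (-4.9036 − 1.4924·0.1674)/4.6904 = -1.0987.

x = (-1.0987, 0.1674)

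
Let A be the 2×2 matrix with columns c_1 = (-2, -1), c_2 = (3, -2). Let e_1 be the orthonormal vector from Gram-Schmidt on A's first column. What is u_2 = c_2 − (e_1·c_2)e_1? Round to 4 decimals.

u_2 = (1.4000, -2.8000)

c_1 = (-2, -1); ‖c_1‖ = 2.2361, so e_1 = (-0.8944, -0.4472).
e_1·c_2 = (-0.8944)·3 + (-0.4472)·(-2) = -1.7889.
u_2 = c_2 + 1.7889·e_1 = (1.4000, -2.8000).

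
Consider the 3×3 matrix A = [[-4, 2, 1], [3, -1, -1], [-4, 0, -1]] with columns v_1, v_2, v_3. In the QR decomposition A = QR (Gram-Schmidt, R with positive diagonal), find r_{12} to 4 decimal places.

v_1 = (-4, 3, -4); ‖v_1‖ = 6.4031, so q_1 = (-0.6247, 0.4685, -0.6247).
r_{12} = q_1·v_2 = -1.7179.

r_{12} = -1.7179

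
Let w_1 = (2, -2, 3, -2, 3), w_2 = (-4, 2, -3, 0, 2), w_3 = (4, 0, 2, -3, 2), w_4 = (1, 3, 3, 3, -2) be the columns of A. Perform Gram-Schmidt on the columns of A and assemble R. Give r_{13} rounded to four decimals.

w_1 = (2, -2, 3, -2, 3); ‖w_1‖ = 5.4772, so q_1 = (0.3651, -0.3651, 0.5477, -0.3651, 0.5477).
r_{13} = q_1·w_3 = 4.7469.

r_{13} = 4.7469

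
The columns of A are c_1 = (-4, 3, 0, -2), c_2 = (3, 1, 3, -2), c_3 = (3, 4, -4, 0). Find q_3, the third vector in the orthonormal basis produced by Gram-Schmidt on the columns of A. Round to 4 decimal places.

q_1 = c_1/‖c_1‖ = (-4, 3, 0, -2)/5.3852 = (-0.7428, 0.5571, 0.0000, -0.3714).
r_{12} = q_1·c_2 = -0.9285.
u_2 = c_2 + 0.9285·q_1 = (2.3103, 1.5172, 3.0000, -2.3448).
‖u_2‖ = 4.7051, so q_2 = (0.4910, 0.3225, 0.6376, -0.4984).
r_{13} = q_1·c_3 = 0.0000; r_{23} = q_2·c_3 = 0.2125.
u_3 = c_3 + 0.0000·q_1 − 0.2125·q_2 = (2.8956, 3.9315, -4.1355, 0.1059).
‖u_3‖ = 6.3996, so q_3 = (0.4525, 0.6143, -0.6462, 0.0166).

q_3 = (0.4525, 0.6143, -0.6462, 0.0166)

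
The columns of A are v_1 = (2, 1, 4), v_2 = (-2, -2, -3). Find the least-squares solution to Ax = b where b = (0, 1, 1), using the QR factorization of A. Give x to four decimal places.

x = (-0.1515, -0.4545)

q_1 = v_1/‖v_1‖ = (2, 1, 4)/4.5826 = (0.4364, 0.2182, 0.8729).
r_{12} = q_1·v_2 = -3.9279.
u_2 = v_2 + 3.9279·q_1 = (-0.2857, -1.1429, 0.4286).
‖u_2‖ = 1.2536, so q_2 = (-0.2279, -0.9117, 0.3419).
Qᵀb = (1.0911, -0.5698).
Back-substitute: x_2 = -0.5698/1.2536 = -0.4545.
x_1 = (1.0911 + 3.9279·(-0.4545))/4.5826 = -0.1515.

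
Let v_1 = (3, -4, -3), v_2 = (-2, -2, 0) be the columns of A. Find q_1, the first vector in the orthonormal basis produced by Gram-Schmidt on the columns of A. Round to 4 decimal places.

q_1 = (0.5145, -0.6860, -0.5145)

v_1 = (3, -4, -3); ‖v_1‖ = 5.8310, so q_1 = (0.5145, -0.6860, -0.5145).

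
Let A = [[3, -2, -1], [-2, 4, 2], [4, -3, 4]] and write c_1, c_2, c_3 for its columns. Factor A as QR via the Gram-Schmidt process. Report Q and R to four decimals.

Q = [[0.5571, 0.2891, -0.7785], [-0.3714, 0.9252, 0.0778], [0.7428, 0.2458, 0.6228]], R = [[5.3852, -4.8281, 1.6713], [0.0000, 2.3853, 2.5443], [0.0000, 0.0000, 3.4254]]

c_1 = (3, -2, 4); ‖c_1‖ = 5.3852, so q_1 = (0.5571, -0.3714, 0.7428).
q_1·c_2 = 0.5571·(-2) + (-0.3714)·4 + 0.7428·(-3) = -4.8281.
u_2 = c_2 + 4.8281·q_1 = (0.6897, 2.2069, 0.5862).
‖u_2‖ = 2.3853, so q_2 = (0.2891, 0.9252, 0.2458).
q_1·c_3 = 0.5571·(-1) + (-0.3714)·2 + 0.7428·4 = 1.6713; q_2·c_3 = 0.2891·(-1) + 0.9252·2 + 0.2458·4 = 2.5443.
u_3 = c_3 − 1.6713·q_1 − 2.5443·q_2 = (-2.6667, 0.2667, 2.1333).
‖u_3‖ = 3.4254, so q_3 = (-0.7785, 0.0778, 0.6228).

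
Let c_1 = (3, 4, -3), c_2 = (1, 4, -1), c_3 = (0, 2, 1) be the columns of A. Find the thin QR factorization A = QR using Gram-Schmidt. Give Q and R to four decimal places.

Q = [[0.5145, -0.4851, 0.7071], [0.6860, 0.7276, 0.0000], [-0.5145, 0.4851, 0.7071]], R = [[5.8310, 3.7730, 0.8575], [0.0000, 1.9403, 1.9403], [0.0000, 0.0000, 0.7071]]

c_1 = (3, 4, -3); ‖c_1‖ = 5.8310, so q_1 = (0.5145, 0.6860, -0.5145).
q_1·c_2 = 0.5145·1 + 0.6860·4 + (-0.5145)·(-1) = 3.7730.
u_2 = c_2 − 3.7730·q_1 = (-0.9412, 1.4118, 0.9412).
‖u_2‖ = 1.9403, so q_2 = (-0.4851, 0.7276, 0.4851).
q_1·c_3 = 0.5145·0 + 0.6860·2 + (-0.5145)·1 = 0.8575; q_2·c_3 = (-0.4851)·0 + 0.7276·2 + 0.4851·1 = 1.9403.
u_3 = c_3 − 0.8575·q_1 − 1.9403·q_2 = (0.5000, 0.0000, 0.5000).
‖u_3‖ = 0.7071, so q_3 = (0.7071, 0.0000, 0.7071).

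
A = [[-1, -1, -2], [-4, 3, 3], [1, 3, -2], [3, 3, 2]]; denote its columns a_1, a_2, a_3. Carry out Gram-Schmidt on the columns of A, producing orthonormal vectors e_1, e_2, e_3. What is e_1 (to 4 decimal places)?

e_1 = (-0.1925, -0.7698, 0.1925, 0.5774)

e_1 = a_1/‖a_1‖ = (-1, -4, 1, 3)/5.1962 = (-0.1925, -0.7698, 0.1925, 0.5774).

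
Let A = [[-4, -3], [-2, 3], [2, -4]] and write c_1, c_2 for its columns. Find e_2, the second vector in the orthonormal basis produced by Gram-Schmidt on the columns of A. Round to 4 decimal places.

e_2 = (-0.5731, 0.4871, -0.6590)

e_1 = c_1/‖c_1‖ = (-4, -2, 2)/4.8990 = (-0.8165, -0.4082, 0.4082).
r_{12} = e_1·c_2 = -0.4082.
u_2 = c_2 + 0.4082·e_1 = (-3.3333, 2.8333, -3.8333).
‖u_2‖ = 5.8166, so e_2 = (-0.5731, 0.4871, -0.6590).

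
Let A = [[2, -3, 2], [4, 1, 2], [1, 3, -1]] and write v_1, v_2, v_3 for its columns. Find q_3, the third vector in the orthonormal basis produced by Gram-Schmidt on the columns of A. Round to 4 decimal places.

q_1 = v_1/‖v_1‖ = (2, 4, 1)/4.5826 = (0.4364, 0.8729, 0.2182).
r_{12} = q_1·v_2 = 0.2182.
u_2 = v_2 − 0.2182·q_1 = (-3.0952, 0.8095, 2.9524).
‖u_2‖ = 4.3534, so q_2 = (-0.7110, 0.1860, 0.6782).
r_{13} = q_1·v_3 = 2.4004; r_{23} = q_2·v_3 = -1.7282.
u_3 = v_3 − 2.4004·q_1 + 1.7282·q_2 = (-0.2764, 0.2261, -0.3518).
‖u_3‖ = 0.5013, so q_3 = (-0.5514, 0.4511, -0.7018).

q_3 = (-0.5514, 0.4511, -0.7018)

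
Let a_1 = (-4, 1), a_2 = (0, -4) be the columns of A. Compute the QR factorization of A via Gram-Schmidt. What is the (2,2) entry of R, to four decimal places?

q_1 = a_1/‖a_1‖ = (-4, 1)/4.1231 = (-0.9701, 0.2425).
r_{12} = q_1·a_2 = -0.9701.
u_2 = a_2 + 0.9701·q_1 = (-0.9412, -3.7647).
r_{22} = ‖u_2‖ = 3.8806.

r_{22} = 3.8806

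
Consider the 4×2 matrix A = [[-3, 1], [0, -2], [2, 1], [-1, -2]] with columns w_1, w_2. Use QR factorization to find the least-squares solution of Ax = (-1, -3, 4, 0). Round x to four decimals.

w_1 = (-3, 0, 2, -1); ‖w_1‖ = 3.7417, so e_1 = (-0.8018, 0.0000, 0.5345, -0.2673).
e_1·w_2 = (-0.8018)·1 + 0.0000·(-2) + 0.5345·1 + (-0.2673)·(-2) = 0.2673.
u_2 = w_2 − 0.2673·e_1 = (1.2143, -2.0000, 0.8571, -1.9286).
‖u_2‖ = 3.1510, so e_2 = (0.3854, -0.6347, 0.2720, -0.6121).
Qᵀb = (2.9399, 2.6069).
Back-substitute: x_2 = 2.6069/3.1510 = 0.8273.
x_1 = (2.9399 − 0.2673·0.8273)/3.7417 = 0.7266.

x = (0.7266, 0.8273)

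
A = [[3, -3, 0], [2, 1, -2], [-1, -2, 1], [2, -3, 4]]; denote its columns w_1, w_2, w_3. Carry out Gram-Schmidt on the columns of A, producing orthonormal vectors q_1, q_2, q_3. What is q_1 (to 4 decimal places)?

w_1 = (3, 2, -1, 2); ‖w_1‖ = 4.2426, so q_1 = (0.7071, 0.4714, -0.2357, 0.4714).

q_1 = (0.7071, 0.4714, -0.2357, 0.4714)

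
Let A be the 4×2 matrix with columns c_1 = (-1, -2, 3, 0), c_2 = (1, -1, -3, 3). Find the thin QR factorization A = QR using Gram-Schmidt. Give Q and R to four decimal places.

e_1 = c_1/‖c_1‖ = (-1, -2, 3, 0)/3.7417 = (-0.2673, -0.5345, 0.8018, 0.0000).
r_{12} = e_1·c_2 = -2.1381.
u_2 = c_2 + 2.1381·e_1 = (0.4286, -2.1429, -1.2857, 3.0000).
‖u_2‖ = 3.9279, so e_2 = (0.1091, -0.5455, -0.3273, 0.7638).

Q = [[-0.2673, 0.1091], [-0.5345, -0.5455], [0.8018, -0.3273], [0.0000, 0.7638]], R = [[3.7417, -2.1381], [0.0000, 3.9279]]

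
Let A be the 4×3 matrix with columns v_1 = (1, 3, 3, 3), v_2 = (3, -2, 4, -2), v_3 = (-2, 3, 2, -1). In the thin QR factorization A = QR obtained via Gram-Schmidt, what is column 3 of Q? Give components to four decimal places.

q_3 = (-0.5545, 0.4549, 0.3389, -0.6089)

v_1 = (1, 3, 3, 3); ‖v_1‖ = 5.2915, so q_1 = (0.1890, 0.5669, 0.5669, 0.5669).
q_1·v_2 = 0.1890·3 + 0.5669·(-2) + 0.5669·4 + 0.5669·(-2) = 0.5669.
u_2 = v_2 − 0.5669·q_1 = (2.8929, -2.3214, 3.6786, -2.3214).
‖u_2‖ = 5.7165, so q_2 = (0.5061, -0.4061, 0.6435, -0.4061).
q_1·v_3 = 0.1890·(-2) + 0.5669·3 + 0.5669·2 + 0.5669·(-1) = 1.8898; q_2·v_3 = 0.5061·(-2) + (-0.4061)·3 + 0.6435·2 + (-0.4061)·(-1) = -0.5373.
u_3 = v_3 − 1.8898·q_1 + 0.5373·q_2 = (-2.0852, 1.7104, 1.2743, -2.2896).
‖u_3‖ = 3.7603, so q_3 = (-0.5545, 0.4549, 0.3389, -0.6089).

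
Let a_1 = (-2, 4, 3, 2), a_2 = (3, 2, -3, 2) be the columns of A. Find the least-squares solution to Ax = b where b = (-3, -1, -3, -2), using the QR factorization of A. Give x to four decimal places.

e_1 = a_1/‖a_1‖ = (-2, 4, 3, 2)/5.7446 = (-0.3482, 0.6963, 0.5222, 0.3482).
r_{12} = e_1·a_2 = -0.5222.
u_2 = a_2 + 0.5222·e_1 = (2.8182, 2.3636, -2.7273, 2.1818).
‖u_2‖ = 5.0722, so e_2 = (0.5556, 0.4660, -0.5377, 0.4302).
Qᵀb = (-1.9149, -1.3801).
Back-substitute: x_2 = -1.3801/5.0722 = -0.2721.
x_1 = (-1.9149 + 0.5222·(-0.2721))/5.7446 = -0.3581.

x = (-0.3581, -0.2721)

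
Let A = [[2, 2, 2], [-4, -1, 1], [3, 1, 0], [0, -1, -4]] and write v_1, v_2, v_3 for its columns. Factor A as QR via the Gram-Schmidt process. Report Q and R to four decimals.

v_1 = (2, -4, 3, 0); ‖v_1‖ = 5.3852, so q_1 = (0.3714, -0.7428, 0.5571, 0.0000).
q_1·v_2 = 0.3714·2 + (-0.7428)·(-1) + 0.5571·1 + 0.0000·(-1) = 2.0426.
u_2 = v_2 − 2.0426·q_1 = (1.2414, 0.5172, -0.1379, -1.0000).
‖u_2‖ = 1.6815, so q_2 = (0.7382, 0.3076, -0.0820, -0.5947).
q_1·v_3 = 0.3714·2 + (-0.7428)·1 + 0.5571·0 + 0.0000·(-4) = 0.0000; q_2·v_3 = 0.7382·2 + 0.3076·1 + (-0.0820)·0 + (-0.5947)·(-4) = 4.1628.
u_3 = v_3 + 0.0000·q_1 − 4.1628·q_2 = (-1.0732, -0.2805, 0.3415, -1.5244).
‖u_3‖ = 1.9159, so q_3 = (-0.5601, -0.1464, 0.1782, -0.7956).

Q = [[0.3714, 0.7382, -0.5601], [-0.7428, 0.3076, -0.1464], [0.5571, -0.0820, 0.1782], [0.0000, -0.5947, -0.7956]], R = [[5.3852, 2.0426, 0.0000], [0.0000, 1.6815, 4.1628], [0.0000, 0.0000, 1.9159]]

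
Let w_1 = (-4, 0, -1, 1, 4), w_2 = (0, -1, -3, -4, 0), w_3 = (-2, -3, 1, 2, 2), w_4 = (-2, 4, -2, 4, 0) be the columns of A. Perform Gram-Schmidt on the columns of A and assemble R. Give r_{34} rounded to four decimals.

e_1 = w_1/‖w_1‖ = (-4, 0, -1, 1, 4)/5.8310 = (-0.6860, 0.0000, -0.1715, 0.1715, 0.6860).
r_{12} = e_1·w_2 = -0.1715.
u_2 = w_2 + 0.1715·e_1 = (-0.1176, -1.0000, -3.0294, -3.9706, 0.1176).
‖u_2‖ = 5.0961, so e_2 = (-0.0231, -0.1962, -0.5945, -0.7791, 0.0231).
r_{13} = e_1·w_3 = 2.9155; r_{23} = e_2·w_3 = -1.4717.
u_3 = w_3 − 2.9155·e_1 + 1.4717·e_2 = (-0.0340, -3.2888, 0.6251, 0.3533, 0.0340).
‖u_3‖ = 3.3666, so e_3 = (-0.0101, -0.9769, 0.1857, 0.1050, 0.0101).
r_{34} = e_3·w_4 = -3.8389.

r_{34} = -3.8389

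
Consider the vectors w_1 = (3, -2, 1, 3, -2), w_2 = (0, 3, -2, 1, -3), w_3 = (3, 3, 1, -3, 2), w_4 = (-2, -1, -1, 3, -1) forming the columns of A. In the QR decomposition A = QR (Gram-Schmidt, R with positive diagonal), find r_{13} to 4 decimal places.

w_1 = (3, -2, 1, 3, -2); ‖w_1‖ = 5.1962, so q_1 = (0.5774, -0.3849, 0.1925, 0.5774, -0.3849).
r_{13} = q_1·w_3 = -1.7321.

r_{13} = -1.7321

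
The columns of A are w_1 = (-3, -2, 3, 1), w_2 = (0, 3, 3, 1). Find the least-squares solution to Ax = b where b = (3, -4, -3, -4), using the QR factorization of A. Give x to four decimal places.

x = (-0.3943, -1.2328)

w_1 = (-3, -2, 3, 1); ‖w_1‖ = 4.7958, so q_1 = (-0.6255, -0.4170, 0.6255, 0.2085).
q_1·w_2 = (-0.6255)·0 + (-0.4170)·3 + 0.6255·3 + 0.2085·1 = 0.8341.
u_2 = w_2 − 0.8341·q_1 = (0.5217, 3.3478, 2.4783, 0.8261).
‖u_2‖ = 4.2784, so q_2 = (0.1219, 0.7825, 0.5793, 0.1931).
Qᵀb = (-2.9192, -5.2743).
Back-substitute: x_2 = -5.2743/4.2784 = -1.2328.
x_1 = (-2.9192 − 0.8341·(-1.2328))/4.7958 = -0.3943.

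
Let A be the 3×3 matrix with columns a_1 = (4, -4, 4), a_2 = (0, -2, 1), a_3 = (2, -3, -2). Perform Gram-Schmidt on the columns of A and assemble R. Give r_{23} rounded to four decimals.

r_{23} = 0.7071

a_1 = (4, -4, 4); ‖a_1‖ = 6.9282, so e_1 = (0.5774, -0.5774, 0.5774).
e_1·a_2 = 0.5774·0 + (-0.5774)·(-2) + 0.5774·1 = 1.7321.
u_2 = a_2 − 1.7321·e_1 = (-1.0000, -1.0000, 0.0000).
‖u_2‖ = 1.4142, so e_2 = (-0.7071, -0.7071, 0.0000).
r_{23} = e_2·a_3 = 0.7071.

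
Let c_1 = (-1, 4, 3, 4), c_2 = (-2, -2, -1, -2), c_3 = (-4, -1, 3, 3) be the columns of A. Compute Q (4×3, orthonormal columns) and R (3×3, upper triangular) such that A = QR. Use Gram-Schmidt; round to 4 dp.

c_1 = (-1, 4, 3, 4); ‖c_1‖ = 6.4807, so q_1 = (-0.1543, 0.6172, 0.4629, 0.6172).
q_1·c_2 = (-0.1543)·(-2) + 0.6172·(-2) + 0.4629·(-1) + 0.6172·(-2) = -2.6232.
u_2 = c_2 + 2.6232·q_1 = (-2.4048, -0.3810, 0.2143, -0.3810).
‖u_2‖ = 2.4737, so q_2 = (-0.9721, -0.1540, 0.0866, -0.1540).
q_1·c_3 = (-0.1543)·(-4) + 0.6172·(-1) + 0.4629·3 + 0.6172·3 = 3.2404; q_2·c_3 = (-0.9721)·(-4) + (-0.1540)·(-1) + 0.0866·3 + (-0.1540)·3 = 3.8404.
u_3 = c_3 − 3.2404·q_1 − 3.8404·q_2 = (0.2335, -2.4086, 1.1673, 1.5914).
‖u_3‖ = 3.1227, so q_3 = (0.0748, -0.7713, 0.3738, 0.5096).

Q = [[-0.1543, -0.9721, 0.0748], [0.6172, -0.1540, -0.7713], [0.4629, 0.0866, 0.3738], [0.6172, -0.1540, 0.5096]], R = [[6.4807, -2.6232, 3.2404], [0.0000, 2.4737, 3.8404], [0.0000, 0.0000, 3.1227]]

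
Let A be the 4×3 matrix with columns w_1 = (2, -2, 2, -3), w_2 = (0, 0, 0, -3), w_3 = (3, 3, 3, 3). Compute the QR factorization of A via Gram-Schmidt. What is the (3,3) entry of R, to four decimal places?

r_{33} = 4.8990

e_1 = w_1/‖w_1‖ = (2, -2, 2, -3)/4.5826 = (0.4364, -0.4364, 0.4364, -0.6547).
r_{12} = e_1·w_2 = 1.9640.
u_2 = w_2 − 1.9640·e_1 = (-0.8571, 0.8571, -0.8571, -1.7143).
‖u_2‖ = 2.2678, so e_2 = (-0.3780, 0.3780, -0.3780, -0.7559).
r_{13} = e_1·w_3 = -0.6547; r_{23} = e_2·w_3 = -3.4017.
u_3 = w_3 + 0.6547·e_1 + 3.4017·e_2 = (2.0000, 4.0000, 2.0000, 0.0000).
r_{33} = ‖u_3‖ = 4.8990.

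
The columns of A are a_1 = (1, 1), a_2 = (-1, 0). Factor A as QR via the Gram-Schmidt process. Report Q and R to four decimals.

q_1 = a_1/‖a_1‖ = (1, 1)/1.4142 = (0.7071, 0.7071).
r_{12} = q_1·a_2 = -0.7071.
u_2 = a_2 + 0.7071·q_1 = (-0.5000, 0.5000).
‖u_2‖ = 0.7071, so q_2 = (-0.7071, 0.7071).

Q = [[0.7071, -0.7071], [0.7071, 0.7071]], R = [[1.4142, -0.7071], [0.0000, 0.7071]]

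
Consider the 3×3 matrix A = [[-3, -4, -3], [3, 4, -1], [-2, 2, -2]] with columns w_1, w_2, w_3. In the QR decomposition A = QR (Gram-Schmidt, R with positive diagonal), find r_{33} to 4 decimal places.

r_{33} = 2.8284

e_1 = w_1/‖w_1‖ = (-3, 3, -2)/4.6904 = (-0.6396, 0.6396, -0.4264).
r_{12} = e_1·w_2 = 4.2640.
u_2 = w_2 − 4.2640·e_1 = (-1.2727, 1.2727, 3.8182).
‖u_2‖ = 4.2212, so e_2 = (-0.3015, 0.3015, 0.9045).
r_{13} = e_1·w_3 = 2.1320; r_{23} = e_2·w_3 = -1.2060.
u_3 = w_3 − 2.1320·e_1 + 1.2060·e_2 = (-2.0000, -2.0000, 0.0000).
r_{33} = ‖u_3‖ = 2.8284.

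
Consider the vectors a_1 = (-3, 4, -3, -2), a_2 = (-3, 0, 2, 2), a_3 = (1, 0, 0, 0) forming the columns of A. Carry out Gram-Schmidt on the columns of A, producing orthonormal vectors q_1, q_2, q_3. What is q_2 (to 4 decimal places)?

a_1 = (-3, 4, -3, -2); ‖a_1‖ = 6.1644, so q_1 = (-0.4867, 0.6489, -0.4867, -0.3244).
q_1·a_2 = (-0.4867)·(-3) + 0.6489·0 + (-0.4867)·2 + (-0.3244)·2 = -0.1622.
u_2 = a_2 + 0.1622·q_1 = (-3.0789, 0.1053, 1.9211, 1.9474).
‖u_2‖ = 4.1199, so q_2 = (-0.7473, 0.0255, 0.4663, 0.4727).

q_2 = (-0.7473, 0.0255, 0.4663, 0.4727)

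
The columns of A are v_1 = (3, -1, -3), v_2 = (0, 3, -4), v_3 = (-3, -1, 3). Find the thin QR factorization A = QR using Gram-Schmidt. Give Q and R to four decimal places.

Q = [[0.6882, -0.3121, -0.6549], [-0.2294, 0.7628, -0.6046], [-0.6882, -0.5663, -0.4534]], R = [[4.3589, 2.0647, -3.9001], [0.0000, 4.5538, -1.5256], [0.0000, 0.0000, 1.2091]]

q_1 = v_1/‖v_1‖ = (3, -1, -3)/4.3589 = (0.6882, -0.2294, -0.6882).
r_{12} = q_1·v_2 = 2.0647.
u_2 = v_2 − 2.0647·q_1 = (-1.4211, 3.4737, -2.5789).
‖u_2‖ = 4.5538, so q_2 = (-0.3121, 0.7628, -0.5663).
r_{13} = q_1·v_3 = -3.9001; r_{23} = q_2·v_3 = -1.5256.
u_3 = v_3 + 3.9001·q_1 + 1.5256·q_2 = (-0.7919, -0.7310, -0.5482).
‖u_3‖ = 1.2091, so q_3 = (-0.6549, -0.6046, -0.4534).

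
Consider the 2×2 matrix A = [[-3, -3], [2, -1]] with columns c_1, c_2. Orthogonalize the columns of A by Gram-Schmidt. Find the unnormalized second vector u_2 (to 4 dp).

u_2 = (-1.3846, -2.0769)

c_1 = (-3, 2); ‖c_1‖ = 3.6056, so e_1 = (-0.8321, 0.5547).
e_1·c_2 = (-0.8321)·(-3) + 0.5547·(-1) = 1.9415.
u_2 = c_2 − 1.9415·e_1 = (-1.3846, -2.0769).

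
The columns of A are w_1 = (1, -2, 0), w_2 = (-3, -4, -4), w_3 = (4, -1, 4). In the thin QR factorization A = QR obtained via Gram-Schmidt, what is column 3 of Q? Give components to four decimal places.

w_1 = (1, -2, 0); ‖w_1‖ = 2.2361, so q_1 = (0.4472, -0.8944, 0.0000).
q_1·w_2 = 0.4472·(-3) + (-0.8944)·(-4) + 0.0000·(-4) = 2.2361.
u_2 = w_2 − 2.2361·q_1 = (-4.0000, -2.0000, -4.0000).
‖u_2‖ = 6.0000, so q_2 = (-0.6667, -0.3333, -0.6667).
q_1·w_3 = 0.4472·4 + (-0.8944)·(-1) + 0.0000·4 = 2.6833; q_2·w_3 = (-0.6667)·4 + (-0.3333)·(-1) + (-0.6667)·4 = -5.0000.
u_3 = w_3 − 2.6833·q_1 + 5.0000·q_2 = (-0.5333, -0.2667, 0.6667).
‖u_3‖ = 0.8944, so q_3 = (-0.5963, -0.2981, 0.7454).

q_3 = (-0.5963, -0.2981, 0.7454)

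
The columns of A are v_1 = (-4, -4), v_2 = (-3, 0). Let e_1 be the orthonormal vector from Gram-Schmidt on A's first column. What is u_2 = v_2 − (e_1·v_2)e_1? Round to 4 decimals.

u_2 = (-1.5000, 1.5000)

v_1 = (-4, -4); ‖v_1‖ = 5.6569, so e_1 = (-0.7071, -0.7071).
e_1·v_2 = (-0.7071)·(-3) + (-0.7071)·0 = 2.1213.
u_2 = v_2 − 2.1213·e_1 = (-1.5000, 1.5000).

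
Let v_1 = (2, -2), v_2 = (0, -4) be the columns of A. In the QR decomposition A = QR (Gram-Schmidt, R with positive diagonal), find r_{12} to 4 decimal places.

r_{12} = 2.8284

e_1 = v_1/‖v_1‖ = (2, -2)/2.8284 = (0.7071, -0.7071).
r_{12} = e_1·v_2 = 2.8284.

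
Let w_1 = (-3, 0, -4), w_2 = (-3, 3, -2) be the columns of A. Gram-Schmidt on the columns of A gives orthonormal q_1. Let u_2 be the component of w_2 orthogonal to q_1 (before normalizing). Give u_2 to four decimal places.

u_2 = (-0.9600, 3.0000, 0.7200)

w_1 = (-3, 0, -4); ‖w_1‖ = 5.0000, so q_1 = (-0.6000, 0.0000, -0.8000).
q_1·w_2 = (-0.6000)·(-3) + 0.0000·3 + (-0.8000)·(-2) = 3.4000.
u_2 = w_2 − 3.4000·q_1 = (-0.9600, 3.0000, 0.7200).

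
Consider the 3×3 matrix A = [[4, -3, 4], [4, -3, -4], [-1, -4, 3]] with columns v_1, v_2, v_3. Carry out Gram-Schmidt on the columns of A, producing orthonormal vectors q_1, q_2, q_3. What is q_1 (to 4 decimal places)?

q_1 = v_1/‖v_1‖ = (4, 4, -1)/5.7446 = (0.6963, 0.6963, -0.1741).

q_1 = (0.6963, 0.6963, -0.1741)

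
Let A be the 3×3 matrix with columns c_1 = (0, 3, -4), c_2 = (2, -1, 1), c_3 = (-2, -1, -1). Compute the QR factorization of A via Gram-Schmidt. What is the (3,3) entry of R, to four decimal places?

c_1 = (0, 3, -4); ‖c_1‖ = 5.0000, so q_1 = (0.0000, 0.6000, -0.8000).
q_1·c_2 = 0.0000·2 + 0.6000·(-1) + (-0.8000)·1 = -1.4000.
u_2 = c_2 + 1.4000·q_1 = (2.0000, -0.1600, -0.1200).
‖u_2‖ = 2.0100, so q_2 = (0.9950, -0.0796, -0.0597).
q_1·c_3 = 0.0000·(-2) + 0.6000·(-1) + (-0.8000)·(-1) = 0.2000; q_2·c_3 = 0.9950·(-2) + (-0.0796)·(-1) + (-0.0597)·(-1) = -1.8508.
u_3 = c_3 − 0.2000·q_1 + 1.8508·q_2 = (-0.1584, -1.2673, -0.9505).
r_{33} = ‖u_3‖ = 1.5921.

r_{33} = 1.5921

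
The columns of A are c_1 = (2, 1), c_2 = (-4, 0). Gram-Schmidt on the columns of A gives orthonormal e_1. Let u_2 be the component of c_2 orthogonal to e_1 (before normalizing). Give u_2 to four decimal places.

u_2 = (-0.8000, 1.6000)

c_1 = (2, 1); ‖c_1‖ = 2.2361, so e_1 = (0.8944, 0.4472).
e_1·c_2 = 0.8944·(-4) + 0.4472·0 = -3.5777.
u_2 = c_2 + 3.5777·e_1 = (-0.8000, 1.6000).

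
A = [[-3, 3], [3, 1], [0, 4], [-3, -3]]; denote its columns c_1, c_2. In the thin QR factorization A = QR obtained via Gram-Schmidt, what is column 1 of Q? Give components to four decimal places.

q_1 = (-0.5774, 0.5774, 0.0000, -0.5774)

q_1 = c_1/‖c_1‖ = (-3, 3, 0, -3)/5.1962 = (-0.5774, 0.5774, 0.0000, -0.5774).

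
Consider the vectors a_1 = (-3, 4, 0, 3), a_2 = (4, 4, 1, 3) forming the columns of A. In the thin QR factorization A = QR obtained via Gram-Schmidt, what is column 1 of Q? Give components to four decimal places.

e_1 = (-0.5145, 0.6860, 0.0000, 0.5145)

a_1 = (-3, 4, 0, 3); ‖a_1‖ = 5.8310, so e_1 = (-0.5145, 0.6860, 0.0000, 0.5145).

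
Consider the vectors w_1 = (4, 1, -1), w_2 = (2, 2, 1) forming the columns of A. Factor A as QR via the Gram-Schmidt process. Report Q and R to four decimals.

q_1 = w_1/‖w_1‖ = (4, 1, -1)/4.2426 = (0.9428, 0.2357, -0.2357).
r_{12} = q_1·w_2 = 2.1213.
u_2 = w_2 − 2.1213·q_1 = (0.0000, 1.5000, 1.5000).
‖u_2‖ = 2.1213, so q_2 = (0.0000, 0.7071, 0.7071).

Q = [[0.9428, 0.0000], [0.2357, 0.7071], [-0.2357, 0.7071]], R = [[4.2426, 2.1213], [0.0000, 2.1213]]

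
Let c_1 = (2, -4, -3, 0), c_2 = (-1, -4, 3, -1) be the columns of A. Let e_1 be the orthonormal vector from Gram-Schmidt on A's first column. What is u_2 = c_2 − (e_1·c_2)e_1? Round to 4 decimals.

u_2 = (-1.3448, -3.3103, 3.5172, -1.0000)

c_1 = (2, -4, -3, 0); ‖c_1‖ = 5.3852, so e_1 = (0.3714, -0.7428, -0.5571, 0.0000).
e_1·c_2 = 0.3714·(-1) + (-0.7428)·(-4) + (-0.5571)·3 + 0.0000·(-1) = 0.9285.
u_2 = c_2 − 0.9285·e_1 = (-1.3448, -3.3103, 3.5172, -1.0000).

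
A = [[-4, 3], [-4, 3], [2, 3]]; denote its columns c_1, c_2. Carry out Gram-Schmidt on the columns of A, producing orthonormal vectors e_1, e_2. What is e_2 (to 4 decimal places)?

c_1 = (-4, -4, 2); ‖c_1‖ = 6.0000, so e_1 = (-0.6667, -0.6667, 0.3333).
e_1·c_2 = (-0.6667)·3 + (-0.6667)·3 + 0.3333·3 = -3.0000.
u_2 = c_2 + 3.0000·e_1 = (1.0000, 1.0000, 4.0000).
‖u_2‖ = 4.2426, so e_2 = (0.2357, 0.2357, 0.9428).

e_2 = (0.2357, 0.2357, 0.9428)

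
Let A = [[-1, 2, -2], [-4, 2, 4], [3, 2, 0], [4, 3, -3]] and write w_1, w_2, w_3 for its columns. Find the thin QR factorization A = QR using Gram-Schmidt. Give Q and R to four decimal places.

Q = [[-0.1543, 0.4963, -0.7276], [-0.6172, 0.6258, 0.4261], [0.4629, 0.3237, 0.5180], [0.6172, 0.5071, -0.1443]], R = [[6.4807, 1.2344, -4.0119], [0.0000, 4.4132, -0.0108], [0.0000, 0.0000, 3.5923]]

w_1 = (-1, -4, 3, 4); ‖w_1‖ = 6.4807, so q_1 = (-0.1543, -0.6172, 0.4629, 0.6172).
q_1·w_2 = (-0.1543)·2 + (-0.6172)·2 + 0.4629·2 + 0.6172·3 = 1.2344.
u_2 = w_2 − 1.2344·q_1 = (2.1905, 2.7619, 1.4286, 2.2381).
‖u_2‖ = 4.4132, so q_2 = (0.4963, 0.6258, 0.3237, 0.5071).
q_1·w_3 = (-0.1543)·(-2) + (-0.6172)·4 + 0.4629·0 + 0.6172·(-3) = -4.0119; q_2·w_3 = 0.4963·(-2) + 0.6258·4 + 0.3237·0 + 0.5071·(-3) = -0.0108.
u_3 = w_3 + 4.0119·q_1 + 0.0108·q_2 = (-2.6137, 1.5306, 1.8606, -0.5183).
‖u_3‖ = 3.5923, so q_3 = (-0.7276, 0.4261, 0.5180, -0.1443).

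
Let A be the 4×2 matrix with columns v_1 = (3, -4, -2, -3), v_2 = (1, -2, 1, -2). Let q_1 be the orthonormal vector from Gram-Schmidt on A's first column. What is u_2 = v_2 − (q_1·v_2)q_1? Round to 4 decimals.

u_2 = (-0.1842, -0.4211, 1.7895, -0.8158)

q_1 = v_1/‖v_1‖ = (3, -4, -2, -3)/6.1644 = (0.4867, -0.6489, -0.3244, -0.4867).
r_{12} = q_1·v_2 = 2.4333.
u_2 = v_2 − 2.4333·q_1 = (-0.1842, -0.4211, 1.7895, -0.8158).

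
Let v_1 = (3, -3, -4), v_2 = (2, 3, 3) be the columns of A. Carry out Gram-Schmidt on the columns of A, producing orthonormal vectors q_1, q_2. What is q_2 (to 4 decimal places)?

v_1 = (3, -3, -4); ‖v_1‖ = 5.8310, so q_1 = (0.5145, -0.5145, -0.6860).
q_1·v_2 = 0.5145·2 + (-0.5145)·3 + (-0.6860)·3 = -2.5725.
u_2 = v_2 + 2.5725·q_1 = (3.3235, 1.6765, 1.2353).
‖u_2‖ = 3.9220, so q_2 = (0.8474, 0.4274, 0.3150).

q_2 = (0.8474, 0.4274, 0.3150)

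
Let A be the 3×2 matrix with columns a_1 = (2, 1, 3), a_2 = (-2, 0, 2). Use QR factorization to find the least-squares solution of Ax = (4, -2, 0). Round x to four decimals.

x = (0.5926, -1.1481)

a_1 = (2, 1, 3); ‖a_1‖ = 3.7417, so e_1 = (0.5345, 0.2673, 0.8018).
e_1·a_2 = 0.5345·(-2) + 0.2673·0 + 0.8018·2 = 0.5345.
u_2 = a_2 − 0.5345·e_1 = (-2.2857, -0.1429, 1.5714).
‖u_2‖ = 2.7775, so e_2 = (-0.8230, -0.0514, 0.5658).
Qᵀb = (1.6036, -3.1889).
Back-substitute: x_2 = -3.1889/2.7775 = -1.1481.
x_1 = (1.6036 − 0.5345·(-1.1481))/3.7417 = 0.5926.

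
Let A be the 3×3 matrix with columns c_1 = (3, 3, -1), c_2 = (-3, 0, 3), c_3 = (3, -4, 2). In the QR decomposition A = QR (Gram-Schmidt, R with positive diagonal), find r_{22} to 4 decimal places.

r_{22} = 3.2282

c_1 = (3, 3, -1); ‖c_1‖ = 4.3589, so q_1 = (0.6882, 0.6882, -0.2294).
q_1·c_2 = 0.6882·(-3) + 0.6882·0 + (-0.2294)·3 = -2.7530.
u_2 = c_2 + 2.7530·q_1 = (-1.1053, 1.8947, 2.3684).
r_{22} = ‖u_2‖ = 3.2282.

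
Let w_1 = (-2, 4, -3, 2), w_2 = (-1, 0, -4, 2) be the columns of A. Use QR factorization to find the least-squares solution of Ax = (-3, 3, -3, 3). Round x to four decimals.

w_1 = (-2, 4, -3, 2); ‖w_1‖ = 5.7446, so q_1 = (-0.3482, 0.6963, -0.5222, 0.3482).
q_1·w_2 = (-0.3482)·(-1) + 0.6963·0 + (-0.5222)·(-4) + 0.3482·2 = 3.1334.
u_2 = w_2 − 3.1334·q_1 = (0.0909, -2.1818, -2.3636, 0.9091).
‖u_2‖ = 3.3439, so q_2 = (0.0272, -0.6525, -0.7068, 0.2719).
Qᵀb = (5.7446, 0.8971).
Back-substitute: x_2 = 0.8971/3.3439 = 0.2683.
x_1 = (5.7446 − 3.1334·0.2683)/5.7446 = 0.8537.

x = (0.8537, 0.2683)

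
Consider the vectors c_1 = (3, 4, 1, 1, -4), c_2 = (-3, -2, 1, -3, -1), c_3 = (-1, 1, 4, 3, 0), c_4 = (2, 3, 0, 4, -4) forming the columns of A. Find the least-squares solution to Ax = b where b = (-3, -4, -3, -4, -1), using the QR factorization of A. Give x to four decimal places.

c_1 = (3, 4, 1, 1, -4); ‖c_1‖ = 6.5574, so q_1 = (0.4575, 0.6100, 0.1525, 0.1525, -0.6100).
q_1·c_2 = 0.4575·(-3) + 0.6100·(-2) + 0.1525·1 + 0.1525·(-3) + (-0.6100)·(-1) = -2.2875.
u_2 = c_2 + 2.2875·q_1 = (-1.9535, -0.6047, 1.3488, -2.6512, -2.3953).
‖u_2‖ = 4.3321, so q_2 = (-0.4509, -0.1396, 0.3114, -0.6120, -0.5529).
q_1·c_3 = 0.4575·(-1) + 0.6100·1 + 0.1525·4 + 0.1525·3 + (-0.6100)·0 = 1.2200; q_2·c_3 = (-0.4509)·(-1) + (-0.1396)·1 + 0.3114·4 + (-0.6120)·3 + (-0.5529)·0 = -0.2791.
u_3 = c_3 − 1.2200·q_1 + 0.2791·q_2 = (-1.6840, 0.2169, 3.9009, 2.6431, 0.5898).
‖u_3‖ = 5.0432, so q_3 = (-0.3339, 0.0430, 0.7735, 0.5241, 0.1170).
q_1·c_4 = 0.4575·2 + 0.6100·3 + 0.1525·0 + 0.1525·4 + (-0.6100)·(-4) = 5.7949; q_2·c_4 = (-0.4509)·2 + (-0.1396)·3 + 0.3114·0 + (-0.6120)·4 + (-0.5529)·(-4) = -1.5568; q_3·c_4 = (-0.3339)·2 + 0.0430·3 + 0.7735·0 + 0.5241·4 + 0.1170·(-4) = 1.0897.
u_4 = c_4 − 5.7949·q_1 + 1.5568·q_2 − 1.0897·q_3 = (-0.9893, -0.7990, -1.2419, 1.5924, -1.4533).
‖u_4‖ = 2.7942, so q_4 = (-0.3540, -0.2860, -0.4445, 0.5699, -0.5201).
Qᵀb = (-4.2700, 3.9778, -3.7041, 1.7798).
Back-substitute: x_4 = 1.7798/2.7942 = 0.6370.
x_3 = (-3.7041 − 1.0897·0.6370)/5.0432 = -0.8721.
x_2 = (3.9778 + 0.2791·(-0.8721) + 1.5568·0.6370)/4.3321 = 1.0909.
x_1 = (-4.2700 + 2.2875·1.0909 − 1.2200·(-0.8721) − 5.7949·0.6370)/6.5574 = -0.6713.

x = (-0.6713, 1.0909, -0.8721, 0.6370)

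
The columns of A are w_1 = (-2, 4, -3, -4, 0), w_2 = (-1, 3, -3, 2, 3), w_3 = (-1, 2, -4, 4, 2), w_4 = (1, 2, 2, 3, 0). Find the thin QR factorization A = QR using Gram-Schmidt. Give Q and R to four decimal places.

Q = [[-0.2981, -0.0642, -0.1633, 0.1335], [0.5963, 0.3208, -0.2082, 0.7017], [-0.4472, -0.3849, -0.6074, 0.4122], [-0.5963, 0.6415, 0.3290, 0.3258], [0.0000, 0.5774, -0.6729, -0.4623]], R = [[6.7082, 2.2361, 0.8944, -1.7889], [0.0000, 5.1962, 5.9660, 1.7321], [0.0000, 0.0000, 2.1465, -0.8075], [0.0000, 0.0000, 0.0000, 3.3388]]

w_1 = (-2, 4, -3, -4, 0); ‖w_1‖ = 6.7082, so q_1 = (-0.2981, 0.5963, -0.4472, -0.5963, 0.0000).
q_1·w_2 = (-0.2981)·(-1) + 0.5963·3 + (-0.4472)·(-3) + (-0.5963)·2 + 0.0000·3 = 2.2361.
u_2 = w_2 − 2.2361·q_1 = (-0.3333, 1.6667, -2.0000, 3.3333, 3.0000).
‖u_2‖ = 5.1962, so q_2 = (-0.0642, 0.3208, -0.3849, 0.6415, 0.5774).
q_1·w_3 = (-0.2981)·(-1) + 0.5963·2 + (-0.4472)·(-4) + (-0.5963)·4 + 0.0000·2 = 0.8944; q_2·w_3 = (-0.0642)·(-1) + 0.3208·2 + (-0.3849)·(-4) + 0.6415·4 + 0.5774·2 = 5.9660.
u_3 = w_3 − 0.8944·q_1 − 5.9660·q_2 = (-0.3506, -0.4469, -1.3037, 0.7062, -1.4444).
‖u_3‖ = 2.1465, so q_3 = (-0.1633, -0.2082, -0.6074, 0.3290, -0.6729).
q_1·w_4 = (-0.2981)·1 + 0.5963·2 + (-0.4472)·2 + (-0.5963)·3 + 0.0000·0 = -1.7889; q_2·w_4 = (-0.0642)·1 + 0.3208·2 + (-0.3849)·2 + 0.6415·3 + 0.5774·0 = 1.7321; q_3·w_4 = (-0.1633)·1 + (-0.2082)·2 + (-0.6074)·2 + 0.3290·3 + (-0.6729)·0 = -0.8075.
u_4 = w_4 + 1.7889·q_1 − 1.7321·q_2 + 0.8075·q_3 = (0.4459, 2.3430, 1.3762, 1.0879, -1.5434).
‖u_4‖ = 3.3388, so q_4 = (0.1335, 0.7017, 0.4122, 0.3258, -0.4623).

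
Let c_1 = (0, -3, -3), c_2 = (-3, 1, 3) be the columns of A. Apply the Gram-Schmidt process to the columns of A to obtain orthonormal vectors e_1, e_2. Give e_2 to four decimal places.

e_1 = c_1/‖c_1‖ = (0, -3, -3)/4.2426 = (0.0000, -0.7071, -0.7071).
r_{12} = e_1·c_2 = -2.8284.
u_2 = c_2 + 2.8284·e_1 = (-3.0000, -1.0000, 1.0000).
‖u_2‖ = 3.3166, so e_2 = (-0.9045, -0.3015, 0.3015).

e_2 = (-0.9045, -0.3015, 0.3015)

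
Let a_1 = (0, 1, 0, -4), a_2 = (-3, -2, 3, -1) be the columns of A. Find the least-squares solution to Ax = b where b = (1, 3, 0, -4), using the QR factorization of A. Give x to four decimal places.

a_1 = (0, 1, 0, -4); ‖a_1‖ = 4.1231, so q_1 = (0.0000, 0.2425, 0.0000, -0.9701).
q_1·a_2 = 0.0000·(-3) + 0.2425·(-2) + 0.0000·3 + (-0.9701)·(-1) = 0.4851.
u_2 = a_2 − 0.4851·q_1 = (-3.0000, -2.1176, 3.0000, -0.5294).
‖u_2‖ = 4.7712, so q_2 = (-0.6288, -0.4438, 0.6288, -0.1110).
Qᵀb = (4.6082, -1.5164).
Back-substitute: x_2 = -1.5164/4.7712 = -0.3178.
x_1 = (4.6082 − 0.4851·(-0.3178))/4.1231 = 1.1550.

x = (1.1550, -0.3178)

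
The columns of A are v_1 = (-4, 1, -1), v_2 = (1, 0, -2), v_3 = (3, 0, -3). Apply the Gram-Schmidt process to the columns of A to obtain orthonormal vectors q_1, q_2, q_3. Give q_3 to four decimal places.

v_1 = (-4, 1, -1); ‖v_1‖ = 4.2426, so q_1 = (-0.9428, 0.2357, -0.2357).
q_1·v_2 = (-0.9428)·1 + 0.2357·0 + (-0.2357)·(-2) = -0.4714.
u_2 = v_2 + 0.4714·q_1 = (0.5556, 0.1111, -2.1111).
‖u_2‖ = 2.1858, so q_2 = (0.2542, 0.0508, -0.9658).
q_1·v_3 = (-0.9428)·3 + 0.2357·0 + (-0.2357)·(-3) = -2.1213; q_2·v_3 = 0.2542·3 + 0.0508·0 + (-0.9658)·(-3) = 3.6600.
u_3 = v_3 + 2.1213·q_1 − 3.6600·q_2 = (0.0698, 0.3140, 0.0349).
‖u_3‖ = 0.3235, so q_3 = (0.2157, 0.9705, 0.1078).

q_3 = (0.2157, 0.9705, 0.1078)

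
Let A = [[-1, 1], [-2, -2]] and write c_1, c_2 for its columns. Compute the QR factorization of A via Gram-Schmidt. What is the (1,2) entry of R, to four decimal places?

r_{12} = 1.3416

e_1 = c_1/‖c_1‖ = (-1, -2)/2.2361 = (-0.4472, -0.8944).
r_{12} = e_1·c_2 = 1.3416.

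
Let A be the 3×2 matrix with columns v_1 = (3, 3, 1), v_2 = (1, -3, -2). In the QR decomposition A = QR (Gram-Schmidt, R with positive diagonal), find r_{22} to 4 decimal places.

r_{22} = 3.2606

e_1 = v_1/‖v_1‖ = (3, 3, 1)/4.3589 = (0.6882, 0.6882, 0.2294).
r_{12} = e_1·v_2 = -1.8353.
u_2 = v_2 + 1.8353·e_1 = (2.2632, -1.7368, -1.5789).
r_{22} = ‖u_2‖ = 3.2606.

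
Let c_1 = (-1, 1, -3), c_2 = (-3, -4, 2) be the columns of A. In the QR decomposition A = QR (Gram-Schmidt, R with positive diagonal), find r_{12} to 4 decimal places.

r_{12} = -2.1106

e_1 = c_1/‖c_1‖ = (-1, 1, -3)/3.3166 = (-0.3015, 0.3015, -0.9045).
r_{12} = e_1·c_2 = -2.1106.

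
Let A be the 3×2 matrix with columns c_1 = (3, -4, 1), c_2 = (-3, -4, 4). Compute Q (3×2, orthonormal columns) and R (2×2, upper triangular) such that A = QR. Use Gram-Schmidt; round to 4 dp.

Q = [[0.5883, -0.7081], [-0.7845, -0.3828], [0.1961, 0.5933]], R = [[5.0990, 2.1573], [0.0000, 6.0288]]

c_1 = (3, -4, 1); ‖c_1‖ = 5.0990, so q_1 = (0.5883, -0.7845, 0.1961).
q_1·c_2 = 0.5883·(-3) + (-0.7845)·(-4) + 0.1961·4 = 2.1573.
u_2 = c_2 − 2.1573·q_1 = (-4.2692, -2.3077, 3.5769).
‖u_2‖ = 6.0288, so q_2 = (-0.7081, -0.3828, 0.5933).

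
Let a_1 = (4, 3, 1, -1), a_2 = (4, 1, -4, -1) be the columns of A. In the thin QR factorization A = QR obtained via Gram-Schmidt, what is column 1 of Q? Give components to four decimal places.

e_1 = (0.7698, 0.5774, 0.1925, -0.1925)

e_1 = a_1/‖a_1‖ = (4, 3, 1, -1)/5.1962 = (0.7698, 0.5774, 0.1925, -0.1925).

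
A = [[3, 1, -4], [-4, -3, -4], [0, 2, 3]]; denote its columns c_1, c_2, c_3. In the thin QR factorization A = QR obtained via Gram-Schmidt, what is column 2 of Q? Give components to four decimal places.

e_1 = c_1/‖c_1‖ = (3, -4, 0)/5.0000 = (0.6000, -0.8000, 0.0000).
r_{12} = e_1·c_2 = 3.0000.
u_2 = c_2 − 3.0000·e_1 = (-0.8000, -0.6000, 2.0000).
‖u_2‖ = 2.2361, so e_2 = (-0.3578, -0.2683, 0.8944).

e_2 = (-0.3578, -0.2683, 0.8944)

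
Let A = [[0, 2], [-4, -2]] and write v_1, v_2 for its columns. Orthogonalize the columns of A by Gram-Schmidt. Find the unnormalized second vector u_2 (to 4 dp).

e_1 = v_1/‖v_1‖ = (0, -4)/4.0000 = (0.0000, -1.0000).
r_{12} = e_1·v_2 = 2.0000.
u_2 = v_2 − 2.0000·e_1 = (2.0000, 0.0000).

u_2 = (2.0000, 0.0000)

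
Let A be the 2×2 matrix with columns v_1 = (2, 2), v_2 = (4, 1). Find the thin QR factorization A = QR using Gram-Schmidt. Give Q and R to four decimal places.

v_1 = (2, 2); ‖v_1‖ = 2.8284, so e_1 = (0.7071, 0.7071).
e_1·v_2 = 0.7071·4 + 0.7071·1 = 3.5355.
u_2 = v_2 − 3.5355·e_1 = (1.5000, -1.5000).
‖u_2‖ = 2.1213, so e_2 = (0.7071, -0.7071).

Q = [[0.7071, 0.7071], [0.7071, -0.7071]], R = [[2.8284, 3.5355], [0.0000, 2.1213]]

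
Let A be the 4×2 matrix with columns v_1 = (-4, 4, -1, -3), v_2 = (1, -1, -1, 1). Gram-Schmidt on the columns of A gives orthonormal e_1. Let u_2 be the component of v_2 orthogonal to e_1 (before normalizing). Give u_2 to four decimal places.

u_2 = (0.0476, -0.0476, -1.2381, 0.2857)

v_1 = (-4, 4, -1, -3); ‖v_1‖ = 6.4807, so e_1 = (-0.6172, 0.6172, -0.1543, -0.4629).
e_1·v_2 = (-0.6172)·1 + 0.6172·(-1) + (-0.1543)·(-1) + (-0.4629)·1 = -1.5430.
u_2 = v_2 + 1.5430·e_1 = (0.0476, -0.0476, -1.2381, 0.2857).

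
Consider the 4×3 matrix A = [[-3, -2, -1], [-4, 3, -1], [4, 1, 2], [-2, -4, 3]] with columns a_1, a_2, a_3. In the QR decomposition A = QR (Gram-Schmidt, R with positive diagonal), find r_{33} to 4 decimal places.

r_{33} = 2.8465

a_1 = (-3, -4, 4, -2); ‖a_1‖ = 6.7082, so e_1 = (-0.4472, -0.5963, 0.5963, -0.2981).
e_1·a_2 = (-0.4472)·(-2) + (-0.5963)·3 + 0.5963·1 + (-0.2981)·(-4) = 0.8944.
u_2 = a_2 − 0.8944·e_1 = (-1.6000, 3.5333, 0.4667, -3.7333).
‖u_2‖ = 5.4037, so e_2 = (-0.2961, 0.6539, 0.0864, -0.6909).
e_1·a_3 = (-0.4472)·(-1) + (-0.5963)·(-1) + 0.5963·2 + (-0.2981)·3 = 1.3416; e_2·a_3 = (-0.2961)·(-1) + 0.6539·(-1) + 0.0864·2 + (-0.6909)·3 = -2.2577.
u_3 = a_3 − 1.3416·e_1 + 2.2577·e_2 = (-1.0685, 1.2763, 1.3950, 1.8402).
r_{33} = ‖u_3‖ = 2.8465.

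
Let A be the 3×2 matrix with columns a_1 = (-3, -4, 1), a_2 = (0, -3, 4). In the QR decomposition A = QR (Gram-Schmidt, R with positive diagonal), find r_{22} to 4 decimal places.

r_{22} = 3.8928

q_1 = a_1/‖a_1‖ = (-3, -4, 1)/5.0990 = (-0.5883, -0.7845, 0.1961).
r_{12} = q_1·a_2 = 3.1379.
u_2 = a_2 − 3.1379·q_1 = (1.8462, -0.5385, 3.3846).
r_{22} = ‖u_2‖ = 3.8928.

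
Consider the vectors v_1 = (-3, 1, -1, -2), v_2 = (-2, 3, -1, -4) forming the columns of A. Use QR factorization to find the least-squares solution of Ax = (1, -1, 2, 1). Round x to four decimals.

x = (-0.3333, -0.1667)

q_1 = v_1/‖v_1‖ = (-3, 1, -1, -2)/3.8730 = (-0.7746, 0.2582, -0.2582, -0.5164).
r_{12} = q_1·v_2 = 4.6476.
u_2 = v_2 − 4.6476·q_1 = (1.6000, 1.8000, 0.2000, -1.6000).
‖u_2‖ = 2.8983, so q_2 = (0.5521, 0.6211, 0.0690, -0.5521).
Qᵀb = (-2.0656, -0.4830).
Back-substitute: x_2 = -0.4830/2.8983 = -0.1667.
x_1 = (-2.0656 − 4.6476·(-0.1667))/3.8730 = -0.3333.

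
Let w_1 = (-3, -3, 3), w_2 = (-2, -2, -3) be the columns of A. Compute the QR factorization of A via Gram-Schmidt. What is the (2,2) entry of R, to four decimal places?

e_1 = w_1/‖w_1‖ = (-3, -3, 3)/5.1962 = (-0.5774, -0.5774, 0.5774).
r_{12} = e_1·w_2 = 0.5774.
u_2 = w_2 − 0.5774·e_1 = (-1.6667, -1.6667, -3.3333).
r_{22} = ‖u_2‖ = 4.0825.

r_{22} = 4.0825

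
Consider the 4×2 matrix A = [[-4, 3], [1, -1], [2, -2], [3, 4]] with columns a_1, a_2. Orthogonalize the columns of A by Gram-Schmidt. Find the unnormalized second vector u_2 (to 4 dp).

u_2 = (2.3333, -0.8333, -1.6667, 4.5000)

a_1 = (-4, 1, 2, 3); ‖a_1‖ = 5.4772, so e_1 = (-0.7303, 0.1826, 0.3651, 0.5477).
e_1·a_2 = (-0.7303)·3 + 0.1826·(-1) + 0.3651·(-2) + 0.5477·4 = -0.9129.
u_2 = a_2 + 0.9129·e_1 = (2.3333, -0.8333, -1.6667, 4.5000).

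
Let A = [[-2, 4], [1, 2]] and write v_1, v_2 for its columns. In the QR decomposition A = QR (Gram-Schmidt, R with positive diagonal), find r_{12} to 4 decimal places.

r_{12} = -2.6833

v_1 = (-2, 1); ‖v_1‖ = 2.2361, so e_1 = (-0.8944, 0.4472).
r_{12} = e_1·v_2 = -2.6833.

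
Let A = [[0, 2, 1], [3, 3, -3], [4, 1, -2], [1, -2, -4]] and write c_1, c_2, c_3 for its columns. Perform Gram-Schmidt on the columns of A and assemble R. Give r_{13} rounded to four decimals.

r_{13} = -4.1184

c_1 = (0, 3, 4, 1); ‖c_1‖ = 5.0990, so q_1 = (0.0000, 0.5883, 0.7845, 0.1961).
r_{13} = q_1·c_3 = -4.1184.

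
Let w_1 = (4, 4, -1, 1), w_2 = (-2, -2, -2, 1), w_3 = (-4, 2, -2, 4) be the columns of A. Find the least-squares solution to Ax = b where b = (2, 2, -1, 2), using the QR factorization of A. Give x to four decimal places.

x = (0.6640, 0.2589, 0.1055)

w_1 = (4, 4, -1, 1); ‖w_1‖ = 5.8310, so e_1 = (0.6860, 0.6860, -0.1715, 0.1715).
e_1·w_2 = 0.6860·(-2) + 0.6860·(-2) + (-0.1715)·(-2) + 0.1715·1 = -2.2295.
u_2 = w_2 + 2.2295·e_1 = (-0.4706, -0.4706, -2.3824, 1.3824).
‖u_2‖ = 2.8336, so e_2 = (-0.1661, -0.1661, -0.8407, 0.4878).
e_1·w_3 = 0.6860·(-4) + 0.6860·2 + (-0.1715)·(-2) + 0.1715·4 = -0.3430; e_2·w_3 = (-0.1661)·(-4) + (-0.1661)·2 + (-0.8407)·(-2) + 0.4878·4 = 3.9650.
u_3 = w_3 + 0.3430·e_1 − 3.9650·e_2 = (-3.1062, 2.8938, 1.2747, 2.1245).
‖u_3‖ = 4.9154, so e_3 = (-0.6319, 0.5887, 0.2593, 0.4322).
Qᵀb = (3.2585, 1.1521, 0.5187).
Back-substitute: x_3 = 0.5187/4.9154 = 0.1055.
x_2 = (1.1521 − 3.9650·0.1055)/2.8336 = 0.2589.
x_1 = (3.2585 + 2.2295·0.2589 + 0.3430·0.1055)/5.8310 = 0.6640.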